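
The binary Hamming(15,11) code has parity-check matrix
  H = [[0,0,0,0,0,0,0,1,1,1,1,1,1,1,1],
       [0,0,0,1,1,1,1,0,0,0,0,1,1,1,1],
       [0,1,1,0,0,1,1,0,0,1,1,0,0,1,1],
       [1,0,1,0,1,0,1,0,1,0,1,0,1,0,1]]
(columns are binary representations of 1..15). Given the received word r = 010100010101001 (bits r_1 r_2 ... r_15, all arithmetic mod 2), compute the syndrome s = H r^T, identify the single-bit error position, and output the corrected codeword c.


s = (0, 1, 1, 1)^T, error position = 7, corrected codeword c = 010100110101001

Compute s = H r^T mod 2 one row at a time:
  s_1 = 1 + 0 + 1 + 0 + 1 + 0 + 0 + 1 = 4 ≡ 0 (mod 2).
  s_2 = 1 + 0 + 0 + 0 + 1 + 0 + 0 + 1 = 3 ≡ 1 (mod 2).
  s_3 = 1 + 0 + 0 + 0 + 1 + 0 + 0 + 1 = 3 ≡ 1 (mod 2).
  s_4 = 0 + 0 + 0 + 0 + 0 + 0 + 0 + 1 = 1 ≡ 1 (mod 2).
s = (0, 1, 1, 1)^T — this equals column 7 of H (binary 0111), so error is at position 7.
Correct: flip bit 7 of r = 010100010101001 to get c = 010100110101001.


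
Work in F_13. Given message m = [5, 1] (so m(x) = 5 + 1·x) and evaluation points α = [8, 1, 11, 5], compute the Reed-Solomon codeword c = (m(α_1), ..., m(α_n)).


c = [0, 6, 3, 10]

Message polynomial: m(x) = 5 + 1·x (mod 13).
For each evaluation point α_i, compute m(α_i) mod 13:
  α_1 = 8: Horner steps 1 → 0, so m(8) = 0.
  α_2 = 1: Horner steps 1 → 6, so m(1) = 6.
  α_3 = 11: Horner steps 1 → 3, so m(11) = 3.
  α_4 = 5: Horner steps 1 → 10, so m(5) = 10.
Codeword c = [0, 6, 3, 10] ∈ F_13^4.


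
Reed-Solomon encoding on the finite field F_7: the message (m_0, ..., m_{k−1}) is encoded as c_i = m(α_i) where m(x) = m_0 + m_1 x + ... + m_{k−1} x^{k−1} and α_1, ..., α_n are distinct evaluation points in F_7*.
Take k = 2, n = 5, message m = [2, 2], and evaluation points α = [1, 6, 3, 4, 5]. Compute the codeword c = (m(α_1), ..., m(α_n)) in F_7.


c = [4, 0, 1, 3, 5]

Message polynomial: m(x) = 2 + 2·x (mod 7).
For each evaluation point α_i, compute m(α_i) mod 7:
  α_1 = 1: Horner steps 2 → 4, so m(1) = 4.
  α_2 = 6: Horner steps 2 → 0, so m(6) = 0.
  α_3 = 3: Horner steps 2 → 1, so m(3) = 1.
  α_4 = 4: Horner steps 2 → 3, so m(4) = 3.
  α_5 = 5: Horner steps 2 → 5, so m(5) = 5.
Codeword c = [4, 0, 1, 3, 5] ∈ F_7^5.


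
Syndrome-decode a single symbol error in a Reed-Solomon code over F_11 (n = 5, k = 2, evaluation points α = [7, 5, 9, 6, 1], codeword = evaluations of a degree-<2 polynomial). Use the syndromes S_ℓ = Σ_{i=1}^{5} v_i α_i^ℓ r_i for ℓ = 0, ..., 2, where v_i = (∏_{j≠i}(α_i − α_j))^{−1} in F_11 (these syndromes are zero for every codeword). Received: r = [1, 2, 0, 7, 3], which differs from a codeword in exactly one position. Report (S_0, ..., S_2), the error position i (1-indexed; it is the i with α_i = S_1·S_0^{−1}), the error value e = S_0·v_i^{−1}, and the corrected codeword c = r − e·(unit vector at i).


S = (7, 7, 7), error at position 5, error magnitude e = 10, c = [1, 2, 0, 7, 4].

Step 1: column multipliers v_i = (∏_{j≠i}(α_i − α_j))^{−1} mod 11.
  i = 1 (α = 7): (7−5)(7−9)(7−6)(7−1) = 2·(−2)·1·6 = −24 ≡ 9, so v_1 = 9^{−1} = 5 (mod 11).
  i = 2 (α = 5): (5−7)(5−9)(5−6)(5−1) = (−2)·(−4)·(−1)·4 = −32 ≡ 1, so v_2 = 1^{−1} = 1 (mod 11).
  i = 3 (α = 9): (9−7)(9−5)(9−6)(9−1) = 2·4·3·8 = 192 ≡ 5, so v_3 = 5^{−1} = 9 (mod 11).
  i = 4 (α = 6): (6−7)(6−5)(6−9)(6−1) = (−1)·1·(−3)·5 = 15 ≡ 4, so v_4 = 4^{−1} = 3 (mod 11).
  i = 5 (α = 1): (1−7)(1−5)(1−9)(1−6) = (−6)·(−4)·(−8)·(−5) = 960 ≡ 3, so v_5 = 3^{−1} = 4 (mod 11).
  v = [5, 1, 9, 3, 4].
Step 2: syndromes of r = [1, 2, 0, 7, 3] (all sums mod 11).
  S_0 = Σ v_i r_i = 5·1 + 1·2 + 9·0 + 3·7 + 4·3 = 40 ≡ 7.
  S_1 = Σ v_i α_i r_i = 5·7·1 + 1·5·2 + 9·9·0 + 3·6·7 + 4·1·3 = 183 ≡ 7.
  α_i^2 mod 11 = [5, 3, 4, 3, 1].
  S_2 = Σ v_i α_i^2 r_i = 5·5·1 + 1·3·2 + 9·4·0 + 3·3·7 + 4·1·3 = 106 ≡ 7.
  S = (7, 7, 7) ≠ 0, so r is not a codeword (an error is present).
Step 3: locate the error. For a single error e at position i, S_ℓ = v_i·e·α_i^ℓ, so α_err = S_1/S_0.
  S_0^{−1} = 7^{−1} = 8 (mod 11), so α_err = 7·8 = 56 ≡ 1 = α_5. Error position i = 5.
  Consistency check: S_2/S_1 = 7·8 = 56 ≡ 1 = α_err ✓ (single-error assumption holds).
Step 4: error magnitude e = S_0/v_5 = S_0·∏_{j≠5}(α_5 − α_j) = 7·3 = 21 ≡ 10 (mod 11).
Step 5: correct position 5: c_5 = r_5 − e = 3 − 10 ≡ 4 (mod 11). Hence c = [1, 2, 0, 7, 4].
  Check: interpolating c through the α_i gives m(x) = 10 + 5·x (degree < 2) with m(α_i) = c_i for every i, so c is indeed a codeword.


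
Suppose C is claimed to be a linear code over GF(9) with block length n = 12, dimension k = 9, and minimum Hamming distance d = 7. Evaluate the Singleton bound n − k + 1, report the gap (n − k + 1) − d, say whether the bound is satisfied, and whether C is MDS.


Singleton RHS = n − k + 1 = 4, slack = -3, bound violated (no such code; not MDS).

Singleton bound: d ≤ n − k + 1.
Here n = 12, k = 9, so n − k + 1 = 4.
Given d = 7, check d ≤ 4: NO.
Slack = (n − k + 1) − d = -3.
The slack is negative: d = 7 exceeds n − k + 1 = 4 by 3, so the Singleton bound is violated and no linear [12, 9, 7]_9 code can exist. In particular it is not MDS (MDS requires d = n − k + 1 exactly).
Description: the claimed parameters are [12, 9, 7]_9; such a code would be impossible (violates the Singleton bound).


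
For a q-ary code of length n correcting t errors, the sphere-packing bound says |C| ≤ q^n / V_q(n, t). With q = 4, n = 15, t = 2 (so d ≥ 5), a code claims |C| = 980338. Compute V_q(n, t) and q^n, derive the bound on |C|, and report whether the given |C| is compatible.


V_q(n, t) = 991, q^n = 1073741824, Hamming bound = 1083493, |C| = 980338 ≤ bound (satisfied).

Step 1: Compute V_q(n, t) = Σ_{j=0}^2 C(n, j) (q−1)^j.
  j = 0: C(15,0)·(3)^0 = 1·1 = 1.
  j = 1: C(15,1)·(3)^1 = 15·3 = 45.
  j = 2: C(15,2)·(3)^2 = 105·9 = 945.
  V_q(n, t) = 1 + 45 + 945 = 991.
Step 2: q^n = 4^15 = 1073741824.
Step 3: Hamming bound ⌊q^n / V_q(n,t)⌋ = ⌊1073741824/991⌋ = 1083493.
Step 4: Compare |C| = 980338 to 1083493: satisfied.
The claimed |C| lies below the Hamming bound.


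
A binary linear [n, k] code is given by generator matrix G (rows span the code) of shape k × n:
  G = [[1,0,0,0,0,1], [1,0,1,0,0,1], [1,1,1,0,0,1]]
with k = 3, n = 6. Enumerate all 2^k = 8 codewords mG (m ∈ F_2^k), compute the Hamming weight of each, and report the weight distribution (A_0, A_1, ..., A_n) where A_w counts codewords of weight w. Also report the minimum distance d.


Weight distribution: A_0 = 1, A_1 = 2, A_2 = 2, A_3 = 2, A_4 = 1. Minimum distance d = 1.

Enumerate all 2^3 = 8 messages m ∈ F_2^3.
For each, compute codeword c = mG in F_2^6, then tally its weight.
  m = 000 → c = 000000, weight = 0.
  m = 100 → c = 100001, weight = 2.
  m = 010 → c = 101001, weight = 3.
  m = 110 → c = 001000, weight = 1.
  m = 001 → c = 111001, weight = 4.
  m = 101 → c = 011000, weight = 2.
  m = 011 → c = 010000, weight = 1.
  m = 111 → c = 110001, weight = 3.
Tally weights:
  weight 0: 1 codewords.
  weight 1: 2 codewords.
  weight 2: 2 codewords.
  weight 3: 2 codewords.
  weight 4: 1 codewords.
Minimum distance d = smallest w > 0 with A_w > 0 = 1.
Sanity: Σ A_w = 8 = 2^3 = 8 ✓.


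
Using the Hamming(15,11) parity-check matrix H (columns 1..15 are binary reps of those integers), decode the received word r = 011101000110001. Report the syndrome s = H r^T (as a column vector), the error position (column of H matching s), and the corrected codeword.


s = (1, 1, 0, 1)^T, error position = 13, corrected codeword c = 011101000110101

Compute s = H r^T mod 2 one row at a time:
  s_1 = 0 + 0 + 1 + 1 + 0 + 0 + 0 + 1 = 3 ≡ 1 (mod 2).
  s_2 = 1 + 0 + 1 + 0 + 0 + 0 + 0 + 1 = 3 ≡ 1 (mod 2).
  s_3 = 1 + 1 + 1 + 0 + 1 + 1 + 0 + 1 = 6 ≡ 0 (mod 2).
  s_4 = 0 + 1 + 0 + 0 + 0 + 1 + 0 + 1 = 3 ≡ 1 (mod 2).
s = (1, 1, 0, 1)^T — this equals column 13 of H (binary 1101), so error is at position 13.
Correct: flip bit 13 of r = 011101000110001 to get c = 011101000110101.


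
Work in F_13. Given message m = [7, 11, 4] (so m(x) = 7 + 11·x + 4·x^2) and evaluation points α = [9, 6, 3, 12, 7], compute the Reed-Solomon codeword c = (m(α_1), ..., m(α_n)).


c = [1, 9, 11, 0, 7]

Message polynomial: m(x) = 7 + 11·x + 4·x^2 (mod 13).
For each evaluation point α_i, compute m(α_i) mod 13:
  α_1 = 9: Horner steps 4 → 8 → 1, so m(9) = 1.
  α_2 = 6: Horner steps 4 → 9 → 9, so m(6) = 9.
  α_3 = 3: Horner steps 4 → 10 → 11, so m(3) = 11.
  α_4 = 12: Horner steps 4 → 7 → 0, so m(12) = 0.
  α_5 = 7: Horner steps 4 → 0 → 7, so m(7) = 7.
Codeword c = [1, 9, 11, 0, 7] ∈ F_13^5.


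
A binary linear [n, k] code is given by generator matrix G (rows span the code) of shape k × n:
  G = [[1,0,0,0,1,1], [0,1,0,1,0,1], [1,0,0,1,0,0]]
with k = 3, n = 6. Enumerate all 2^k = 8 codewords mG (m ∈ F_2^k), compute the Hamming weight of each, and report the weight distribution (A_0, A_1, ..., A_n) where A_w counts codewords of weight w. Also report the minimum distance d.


Weight distribution: A_0 = 1, A_2 = 2, A_3 = 4, A_4 = 1. Minimum distance d = 2.

Enumerate all 2^3 = 8 messages m ∈ F_2^3.
For each, compute codeword c = mG in F_2^6, then tally its weight.
  m = 000 → c = 000000, weight = 0.
  m = 100 → c = 100011, weight = 3.
  m = 010 → c = 010101, weight = 3.
  m = 110 → c = 110110, weight = 4.
  m = 001 → c = 100100, weight = 2.
  m = 101 → c = 000111, weight = 3.
  m = 011 → c = 110001, weight = 3.
  m = 111 → c = 010010, weight = 2.
Tally weights:
  weight 0: 1 codewords.
  weight 2: 2 codewords.
  weight 3: 4 codewords.
  weight 4: 1 codewords.
Minimum distance d = smallest w > 0 with A_w > 0 = 2.
Sanity: Σ A_w = 8 = 2^3 = 8 ✓.


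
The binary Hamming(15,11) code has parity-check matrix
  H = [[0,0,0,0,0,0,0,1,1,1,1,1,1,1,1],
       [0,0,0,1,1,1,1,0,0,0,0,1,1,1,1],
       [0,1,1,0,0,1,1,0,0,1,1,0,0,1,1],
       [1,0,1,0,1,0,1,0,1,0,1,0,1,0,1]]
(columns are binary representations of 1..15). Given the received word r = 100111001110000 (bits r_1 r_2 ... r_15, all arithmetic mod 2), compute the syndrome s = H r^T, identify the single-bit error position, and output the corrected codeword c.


s = (1, 1, 1, 0)^T, error position = 14, corrected codeword c = 100111001110010

Compute s = H r^T mod 2 one row at a time:
  s_1 = 0 + 1 + 1 + 1 + 0 + 0 + 0 + 0 = 3 ≡ 1 (mod 2).
  s_2 = 1 + 1 + 1 + 0 + 0 + 0 + 0 + 0 = 3 ≡ 1 (mod 2).
  s_3 = 0 + 0 + 1 + 0 + 1 + 1 + 0 + 0 = 3 ≡ 1 (mod 2).
  s_4 = 1 + 0 + 1 + 0 + 1 + 1 + 0 + 0 = 4 ≡ 0 (mod 2).
s = (1, 1, 1, 0)^T — this equals column 14 of H (binary 1110), so error is at position 14.
Correct: flip bit 14 of r = 100111001110000 to get c = 100111001110010.


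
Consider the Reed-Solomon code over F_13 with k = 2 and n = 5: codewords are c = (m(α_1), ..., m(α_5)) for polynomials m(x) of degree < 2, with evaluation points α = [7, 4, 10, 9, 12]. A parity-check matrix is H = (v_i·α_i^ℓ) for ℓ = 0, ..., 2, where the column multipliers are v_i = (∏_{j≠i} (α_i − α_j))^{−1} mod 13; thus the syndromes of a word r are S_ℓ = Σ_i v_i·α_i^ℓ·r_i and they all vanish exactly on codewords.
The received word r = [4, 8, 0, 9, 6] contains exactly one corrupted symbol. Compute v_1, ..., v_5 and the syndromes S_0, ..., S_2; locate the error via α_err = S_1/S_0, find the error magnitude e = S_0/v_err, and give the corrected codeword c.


S = (3, 1, 9), error at position 4, error magnitude e = 12, c = [4, 8, 0, 10, 6].

Step 1: column multipliers v_i = (∏_{j≠i}(α_i − α_j))^{−1} mod 13.
  i = 1 (α = 7): (7−4)(7−10)(7−9)(7−12) = 3·(−3)·(−2)·(−5) = −90 ≡ 1, so v_1 = 1^{−1} = 1 (mod 13).
  i = 2 (α = 4): (4−7)(4−10)(4−9)(4−12) = (−3)·(−6)·(−5)·(−8) = 720 ≡ 5, so v_2 = 5^{−1} = 8 (mod 13).
  i = 3 (α = 10): (10−7)(10−4)(10−9)(10−12) = 3·6·1·(−2) = −36 ≡ 3, so v_3 = 3^{−1} = 9 (mod 13).
  i = 4 (α = 9): (9−7)(9−4)(9−10)(9−12) = 2·5·(−1)·(−3) = 30 ≡ 4, so v_4 = 4^{−1} = 10 (mod 13).
  i = 5 (α = 12): (12−7)(12−4)(12−10)(12−9) = 5·8·2·3 = 240 ≡ 6, so v_5 = 6^{−1} = 11 (mod 13).
  v = [1, 8, 9, 10, 11].
Step 2: syndromes of r = [4, 8, 0, 9, 6] (all sums mod 13).
  S_0 = Σ v_i r_i = 1·4 + 8·8 + 9·0 + 10·9 + 11·6 = 224 ≡ 3.
  S_1 = Σ v_i α_i r_i = 1·7·4 + 8·4·8 + 9·10·0 + 10·9·9 + 11·12·6 = 1886 ≡ 1.
  α_i^2 mod 13 = [10, 3, 9, 3, 1].
  S_2 = Σ v_i α_i^2 r_i = 1·10·4 + 8·3·8 + 9·9·0 + 10·3·9 + 11·1·6 = 568 ≡ 9.
  S = (3, 1, 9) ≠ 0, so r is not a codeword (an error is present).
Step 3: locate the error. For a single error e at position i, S_ℓ = v_i·e·α_i^ℓ, so α_err = S_1/S_0.
  S_0^{−1} = 3^{−1} = 9 (mod 13), so α_err = 1·9 = 9 ≡ 9 = α_4. Error position i = 4.
  Consistency check: S_2/S_1 = 9·1 = 9 ≡ 9 = α_err ✓ (single-error assumption holds).
Step 4: error magnitude e = S_0/v_4 = S_0·∏_{j≠4}(α_4 − α_j) = 3·4 = 12 ≡ 12 (mod 13).
Step 5: correct position 4: c_4 = r_4 − e = 9 − 12 ≡ 10 (mod 13). Hence c = [4, 8, 0, 10, 6].
  Check: interpolating c through the α_i gives m(x) = 9 + 3·x (degree < 2) with m(α_i) = c_i for every i, so c is indeed a codeword.


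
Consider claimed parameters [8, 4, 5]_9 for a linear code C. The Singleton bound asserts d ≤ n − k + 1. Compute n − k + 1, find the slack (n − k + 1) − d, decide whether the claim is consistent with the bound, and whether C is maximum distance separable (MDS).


Singleton RHS = n − k + 1 = 5, slack = 0, bound satisfied, MDS.

Singleton bound: d ≤ n − k + 1.
Here n = 8, k = 4, so n − k + 1 = 5.
Given d = 5, check d ≤ 5: YES.
Slack = (n − k + 1) − d = 0.
The code is MDS (slack = 0).
Description: the claimed parameters are [8, 4, 5]_9; such a code would be MDS (meets Singleton bound).


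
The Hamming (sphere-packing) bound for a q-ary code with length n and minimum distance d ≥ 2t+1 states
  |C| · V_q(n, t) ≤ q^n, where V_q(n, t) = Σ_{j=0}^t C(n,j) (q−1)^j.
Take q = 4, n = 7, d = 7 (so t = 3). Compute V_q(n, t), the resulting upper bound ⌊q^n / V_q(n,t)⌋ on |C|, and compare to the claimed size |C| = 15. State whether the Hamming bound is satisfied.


V_q(n, t) = 1156, q^n = 16384, Hamming bound = 14, |C| = 15 > bound (violated).

Step 1: Compute V_q(n, t) = Σ_{j=0}^3 C(n, j) (q−1)^j.
  j = 0: C(7,0)·(3)^0 = 1·1 = 1.
  j = 1: C(7,1)·(3)^1 = 7·3 = 21.
  j = 2: C(7,2)·(3)^2 = 21·9 = 189.
  j = 3: C(7,3)·(3)^3 = 35·27 = 945.
  V_q(n, t) = 1 + 21 + 189 + 945 = 1156.
Step 2: q^n = 4^7 = 16384.
Step 3: Hamming bound ⌊q^n / V_q(n,t)⌋ = ⌊16384/1156⌋ = 14.
Step 4: Compare |C| = 15 to 14: violated.
The claimed |C| lies above the Hamming bound, so no 4-ary code of length 7 with d ≥ 7 can have 15 codewords.


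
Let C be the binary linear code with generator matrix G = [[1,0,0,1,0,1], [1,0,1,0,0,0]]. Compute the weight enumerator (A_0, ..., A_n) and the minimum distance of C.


Weight distribution: A_0 = 1, A_2 = 1, A_3 = 2. Minimum distance d = 2.

Enumerate all 2^2 = 4 messages m ∈ F_2^2.
For each, compute codeword c = mG in F_2^6, then tally its weight.
  m = 00 → c = 000000, weight = 0.
  m = 10 → c = 100101, weight = 3.
  m = 01 → c = 101000, weight = 2.
  m = 11 → c = 001101, weight = 3.
Tally weights:
  weight 0: 1 codewords.
  weight 2: 1 codewords.
  weight 3: 2 codewords.
Minimum distance d = smallest w > 0 with A_w > 0 = 2.
Sanity: Σ A_w = 4 = 2^2 = 4 ✓.


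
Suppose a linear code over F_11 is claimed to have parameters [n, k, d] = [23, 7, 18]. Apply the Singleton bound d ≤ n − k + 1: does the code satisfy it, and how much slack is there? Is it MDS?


Singleton RHS = n − k + 1 = 17, slack = -1, bound violated (no such code; not MDS).

Singleton bound: d ≤ n − k + 1.
Here n = 23, k = 7, so n − k + 1 = 17.
Given d = 18, check d ≤ 17: NO.
Slack = (n − k + 1) − d = -1.
The slack is negative: d = 18 exceeds n − k + 1 = 17 by 1, so the Singleton bound is violated and no linear [23, 7, 18]_11 code can exist. In particular it is not MDS (MDS requires d = n − k + 1 exactly).
Description: the claimed parameters are [23, 7, 18]_11; such a code would be impossible (violates the Singleton bound).


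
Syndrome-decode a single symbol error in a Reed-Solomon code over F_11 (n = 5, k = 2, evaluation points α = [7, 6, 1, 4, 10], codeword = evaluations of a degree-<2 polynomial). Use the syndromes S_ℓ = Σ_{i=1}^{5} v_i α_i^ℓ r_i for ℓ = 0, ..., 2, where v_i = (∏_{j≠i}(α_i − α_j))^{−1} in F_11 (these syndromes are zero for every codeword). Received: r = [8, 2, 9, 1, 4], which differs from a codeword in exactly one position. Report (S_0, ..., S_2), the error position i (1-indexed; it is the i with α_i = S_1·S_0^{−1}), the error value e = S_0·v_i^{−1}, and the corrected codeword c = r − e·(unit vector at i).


S = (10, 10, 10), error at position 3, error magnitude e = 4, c = [8, 2, 5, 1, 4].

Step 1: column multipliers v_i = (∏_{j≠i}(α_i − α_j))^{−1} mod 11.
  i = 1 (α = 7): (7−6)(7−1)(7−4)(7−10) = 1·6·3·(−3) = −54 ≡ 1, so v_1 = 1^{−1} = 1 (mod 11).
  i = 2 (α = 6): (6−7)(6−1)(6−4)(6−10) = (−1)·5·2·(−4) = 40 ≡ 7, so v_2 = 7^{−1} = 8 (mod 11).
  i = 3 (α = 1): (1−7)(1−6)(1−4)(1−10) = (−6)·(−5)·(−3)·(−9) = 810 ≡ 7, so v_3 = 7^{−1} = 8 (mod 11).
  i = 4 (α = 4): (4−7)(4−6)(4−1)(4−10) = (−3)·(−2)·3·(−6) = −108 ≡ 2, so v_4 = 2^{−1} = 6 (mod 11).
  i = 5 (α = 10): (10−7)(10−6)(10−1)(10−4) = 3·4·9·6 = 648 ≡ 10, so v_5 = 10^{−1} = 10 (mod 11).
  v = [1, 8, 8, 6, 10].
Step 2: syndromes of r = [8, 2, 9, 1, 4] (all sums mod 11).
  S_0 = Σ v_i r_i = 1·8 + 8·2 + 8·9 + 6·1 + 10·4 = 142 ≡ 10.
  S_1 = Σ v_i α_i r_i = 1·7·8 + 8·6·2 + 8·1·9 + 6·4·1 + 10·10·4 = 648 ≡ 10.
  α_i^2 mod 11 = [5, 3, 1, 5, 1].
  S_2 = Σ v_i α_i^2 r_i = 1·5·8 + 8·3·2 + 8·1·9 + 6·5·1 + 10·1·4 = 230 ≡ 10.
  S = (10, 10, 10) ≠ 0, so r is not a codeword (an error is present).
Step 3: locate the error. For a single error e at position i, S_ℓ = v_i·e·α_i^ℓ, so α_err = S_1/S_0.
  S_0^{−1} = 10^{−1} = 10 (mod 11), so α_err = 10·10 = 100 ≡ 1 = α_3. Error position i = 3.
  Consistency check: S_2/S_1 = 10·10 = 100 ≡ 1 = α_err ✓ (single-error assumption holds).
Step 4: error magnitude e = S_0/v_3 = S_0·∏_{j≠3}(α_3 − α_j) = 10·7 = 70 ≡ 4 (mod 11).
Step 5: correct position 3: c_3 = r_3 − e = 9 − 4 ≡ 5 (mod 11). Hence c = [8, 2, 5, 1, 4].
  Check: interpolating c through the α_i gives m(x) = 10 + 6·x (degree < 2) with m(α_i) = c_i for every i, so c is indeed a codeword.


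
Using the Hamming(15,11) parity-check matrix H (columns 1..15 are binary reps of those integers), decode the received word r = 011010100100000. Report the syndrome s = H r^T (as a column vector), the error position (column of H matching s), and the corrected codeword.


s = (1, 0, 0, 1)^T, error position = 9, corrected codeword c = 011010101100000

Compute s = H r^T mod 2 one row at a time:
  s_1 = 0 + 0 + 1 + 0 + 0 + 0 + 0 + 0 = 1 ≡ 1 (mod 2).
  s_2 = 0 + 1 + 0 + 1 + 0 + 0 + 0 + 0 = 2 ≡ 0 (mod 2).
  s_3 = 1 + 1 + 0 + 1 + 1 + 0 + 0 + 0 = 4 ≡ 0 (mod 2).
  s_4 = 0 + 1 + 1 + 1 + 0 + 0 + 0 + 0 = 3 ≡ 1 (mod 2).
s = (1, 0, 0, 1)^T — this equals column 9 of H (binary 1001), so error is at position 9.
Correct: flip bit 9 of r = 011010100100000 to get c = 011010101100000.


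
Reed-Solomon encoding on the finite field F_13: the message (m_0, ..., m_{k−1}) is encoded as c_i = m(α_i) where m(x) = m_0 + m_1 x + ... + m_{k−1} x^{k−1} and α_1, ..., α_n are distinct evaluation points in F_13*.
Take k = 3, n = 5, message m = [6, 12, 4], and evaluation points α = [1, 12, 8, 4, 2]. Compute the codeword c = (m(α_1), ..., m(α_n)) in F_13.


c = [9, 11, 7, 1, 7]

Message polynomial: m(x) = 6 + 12·x + 4·x^2 (mod 13).
For each evaluation point α_i, compute m(α_i) mod 13:
  α_1 = 1: Horner steps 4 → 3 → 9, so m(1) = 9.
  α_2 = 12: Horner steps 4 → 8 → 11, so m(12) = 11.
  α_3 = 8: Horner steps 4 → 5 → 7, so m(8) = 7.
  α_4 = 4: Horner steps 4 → 2 → 1, so m(4) = 1.
  α_5 = 2: Horner steps 4 → 7 → 7, so m(2) = 7.
Codeword c = [9, 11, 7, 1, 7] ∈ F_13^5.


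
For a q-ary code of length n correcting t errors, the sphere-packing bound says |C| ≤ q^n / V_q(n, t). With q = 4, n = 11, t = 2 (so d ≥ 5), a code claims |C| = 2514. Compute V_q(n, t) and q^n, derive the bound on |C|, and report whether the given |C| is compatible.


V_q(n, t) = 529, q^n = 4194304, Hamming bound = 7928, |C| = 2514 ≤ bound (satisfied).

Step 1: Compute V_q(n, t) = Σ_{j=0}^2 C(n, j) (q−1)^j.
  j = 0: C(11,0)·(3)^0 = 1·1 = 1.
  j = 1: C(11,1)·(3)^1 = 11·3 = 33.
  j = 2: C(11,2)·(3)^2 = 55·9 = 495.
  V_q(n, t) = 1 + 33 + 495 = 529.
Step 2: q^n = 4^11 = 4194304.
Step 3: Hamming bound ⌊q^n / V_q(n,t)⌋ = ⌊4194304/529⌋ = 7928.
Step 4: Compare |C| = 2514 to 7928: satisfied.
The claimed |C| lies below the Hamming bound.


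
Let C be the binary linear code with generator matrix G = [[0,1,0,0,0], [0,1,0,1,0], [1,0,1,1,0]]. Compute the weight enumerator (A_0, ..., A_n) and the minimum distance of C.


Weight distribution: A_0 = 1, A_1 = 2, A_2 = 2, A_3 = 2, A_4 = 1. Minimum distance d = 1.

Enumerate all 2^3 = 8 messages m ∈ F_2^3.
For each, compute codeword c = mG in F_2^5, then tally its weight.
  m = 000 → c = 00000, weight = 0.
  m = 100 → c = 01000, weight = 1.
  m = 010 → c = 01010, weight = 2.
  m = 110 → c = 00010, weight = 1.
  m = 001 → c = 10110, weight = 3.
  m = 101 → c = 11110, weight = 4.
  m = 011 → c = 11100, weight = 3.
  m = 111 → c = 10100, weight = 2.
Tally weights:
  weight 0: 1 codewords.
  weight 1: 2 codewords.
  weight 2: 2 codewords.
  weight 3: 2 codewords.
  weight 4: 1 codewords.
Minimum distance d = smallest w > 0 with A_w > 0 = 1.
Sanity: Σ A_w = 8 = 2^3 = 8 ✓.


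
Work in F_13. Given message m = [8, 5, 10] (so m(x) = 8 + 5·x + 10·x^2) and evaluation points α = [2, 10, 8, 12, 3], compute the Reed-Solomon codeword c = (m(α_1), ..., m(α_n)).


c = [6, 5, 12, 0, 9]

Message polynomial: m(x) = 8 + 5·x + 10·x^2 (mod 13).
For each evaluation point α_i, compute m(α_i) mod 13:
  α_1 = 2: Horner steps 10 → 12 → 6, so m(2) = 6.
  α_2 = 10: Horner steps 10 → 1 → 5, so m(10) = 5.
  α_3 = 8: Horner steps 10 → 7 → 12, so m(8) = 12.
  α_4 = 12: Horner steps 10 → 8 → 0, so m(12) = 0.
  α_5 = 3: Horner steps 10 → 9 → 9, so m(3) = 9.
Codeword c = [6, 5, 12, 0, 9] ∈ F_13^5.


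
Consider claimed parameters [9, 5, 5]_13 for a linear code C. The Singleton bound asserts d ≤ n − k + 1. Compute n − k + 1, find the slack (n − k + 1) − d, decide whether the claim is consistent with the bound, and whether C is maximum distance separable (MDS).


Singleton RHS = n − k + 1 = 5, slack = 0, bound satisfied, MDS.

Singleton bound: d ≤ n − k + 1.
Here n = 9, k = 5, so n − k + 1 = 5.
Given d = 5, check d ≤ 5: YES.
Slack = (n − k + 1) − d = 0.
The code is MDS (slack = 0).
Description: the claimed parameters are [9, 5, 5]_13; such a code would be MDS (meets Singleton bound).


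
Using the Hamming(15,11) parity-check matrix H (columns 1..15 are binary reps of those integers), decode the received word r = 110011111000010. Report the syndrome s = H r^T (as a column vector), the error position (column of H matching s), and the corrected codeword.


s = (1, 0, 0, 0)^T, error position = 8, corrected codeword c = 110011101000010

Compute s = H r^T mod 2 one row at a time:
  s_1 = 1 + 1 + 0 + 0 + 0 + 0 + 1 + 0 = 3 ≡ 1 (mod 2).
  s_2 = 0 + 1 + 1 + 1 + 0 + 0 + 1 + 0 = 4 ≡ 0 (mod 2).
  s_3 = 1 + 0 + 1 + 1 + 0 + 0 + 1 + 0 = 4 ≡ 0 (mod 2).
  s_4 = 1 + 0 + 1 + 1 + 1 + 0 + 0 + 0 = 4 ≡ 0 (mod 2).
s = (1, 0, 0, 0)^T — this equals column 8 of H (binary 1000), so error is at position 8.
Correct: flip bit 8 of r = 110011111000010 to get c = 110011101000010.


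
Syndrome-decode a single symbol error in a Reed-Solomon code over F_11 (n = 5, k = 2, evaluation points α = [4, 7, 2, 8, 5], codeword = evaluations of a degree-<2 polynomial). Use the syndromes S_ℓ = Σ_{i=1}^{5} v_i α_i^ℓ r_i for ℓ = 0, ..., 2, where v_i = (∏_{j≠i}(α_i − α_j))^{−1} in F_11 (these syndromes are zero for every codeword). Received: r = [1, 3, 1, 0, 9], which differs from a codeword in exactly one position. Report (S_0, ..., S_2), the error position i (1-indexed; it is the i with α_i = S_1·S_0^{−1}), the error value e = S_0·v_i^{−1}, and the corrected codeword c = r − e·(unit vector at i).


S = (4, 8, 5), error at position 3, error magnitude e = 5, c = [1, 3, 7, 0, 9].

Step 1: column multipliers v_i = (∏_{j≠i}(α_i − α_j))^{−1} mod 11.
  i = 1 (α = 4): (4−7)(4−2)(4−8)(4−5) = (−3)·2·(−4)·(−1) = −24 ≡ 9, so v_1 = 9^{−1} = 5 (mod 11).
  i = 2 (α = 7): (7−4)(7−2)(7−8)(7−5) = 3·5·(−1)·2 = −30 ≡ 3, so v_2 = 3^{−1} = 4 (mod 11).
  i = 3 (α = 2): (2−4)(2−7)(2−8)(2−5) = (−2)·(−5)·(−6)·(−3) = 180 ≡ 4, so v_3 = 4^{−1} = 3 (mod 11).
  i = 4 (α = 8): (8−4)(8−7)(8−2)(8−5) = 4·1·6·3 = 72 ≡ 6, so v_4 = 6^{−1} = 2 (mod 11).
  i = 5 (α = 5): (5−4)(5−7)(5−2)(5−8) = 1·(−2)·3·(−3) = 18 ≡ 7, so v_5 = 7^{−1} = 8 (mod 11).
  v = [5, 4, 3, 2, 8].
Step 2: syndromes of r = [1, 3, 1, 0, 9] (all sums mod 11).
  S_0 = Σ v_i r_i = 5·1 + 4·3 + 3·1 + 2·0 + 8·9 = 92 ≡ 4.
  S_1 = Σ v_i α_i r_i = 5·4·1 + 4·7·3 + 3·2·1 + 2·8·0 + 8·5·9 = 470 ≡ 8.
  α_i^2 mod 11 = [5, 5, 4, 9, 3].
  S_2 = Σ v_i α_i^2 r_i = 5·5·1 + 4·5·3 + 3·4·1 + 2·9·0 + 8·3·9 = 313 ≡ 5.
  S = (4, 8, 5) ≠ 0, so r is not a codeword (an error is present).
Step 3: locate the error. For a single error e at position i, S_ℓ = v_i·e·α_i^ℓ, so α_err = S_1/S_0.
  S_0^{−1} = 4^{−1} = 3 (mod 11), so α_err = 8·3 = 24 ≡ 2 = α_3. Error position i = 3.
  Consistency check: S_2/S_1 = 5·7 = 35 ≡ 2 = α_err ✓ (single-error assumption holds).
Step 4: error magnitude e = S_0/v_3 = S_0·∏_{j≠3}(α_3 − α_j) = 4·4 = 16 ≡ 5 (mod 11).
Step 5: correct position 3: c_3 = r_3 − e = 1 − 5 ≡ 7 (mod 11). Hence c = [1, 3, 7, 0, 9].
  Check: interpolating c through the α_i gives m(x) = 2 + 8·x (degree < 2) with m(α_i) = c_i for every i, so c is indeed a codeword.


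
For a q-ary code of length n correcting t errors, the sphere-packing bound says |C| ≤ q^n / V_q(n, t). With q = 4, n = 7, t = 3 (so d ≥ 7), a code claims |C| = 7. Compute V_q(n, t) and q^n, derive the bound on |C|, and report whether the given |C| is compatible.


V_q(n, t) = 1156, q^n = 16384, Hamming bound = 14, |C| = 7 ≤ bound (satisfied).

Step 1: Compute V_q(n, t) = Σ_{j=0}^3 C(n, j) (q−1)^j.
  j = 0: C(7,0)·(3)^0 = 1·1 = 1.
  j = 1: C(7,1)·(3)^1 = 7·3 = 21.
  j = 2: C(7,2)·(3)^2 = 21·9 = 189.
  j = 3: C(7,3)·(3)^3 = 35·27 = 945.
  V_q(n, t) = 1 + 21 + 189 + 945 = 1156.
Step 2: q^n = 4^7 = 16384.
Step 3: Hamming bound ⌊q^n / V_q(n,t)⌋ = ⌊16384/1156⌋ = 14.
Step 4: Compare |C| = 7 to 14: satisfied.
The claimed |C| lies below the Hamming bound.


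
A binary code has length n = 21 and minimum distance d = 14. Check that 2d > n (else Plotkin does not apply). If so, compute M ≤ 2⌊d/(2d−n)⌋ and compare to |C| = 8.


Plotkin bound M ≤ 4; given |C| = 8 > bound (violated).

Check applicability: 2d = 28, n = 21.
2d − n = 7 > 0, so Plotkin applies.
Compute d/(2d−n) = 14/7 ≈ 2.0000.
⌊d/(2d−n)⌋ = 2.
Plotkin bound: M ≤ 2·2 = 4.
Given |C| = 8, check: VIOLATED.
This |C| is above the Plotkin bound, so no binary code with n = 21, d = 14 and 8 codewords exists.


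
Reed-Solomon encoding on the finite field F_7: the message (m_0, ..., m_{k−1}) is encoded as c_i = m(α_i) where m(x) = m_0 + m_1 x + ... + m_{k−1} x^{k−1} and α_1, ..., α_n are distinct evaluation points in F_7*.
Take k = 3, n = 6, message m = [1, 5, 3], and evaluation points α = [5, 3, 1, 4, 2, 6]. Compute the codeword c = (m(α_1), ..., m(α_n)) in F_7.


c = [3, 1, 2, 6, 2, 6]

Message polynomial: m(x) = 1 + 5·x + 3·x^2 (mod 7).
For each evaluation point α_i, compute m(α_i) mod 7:
  α_1 = 5: Horner steps 3 → 6 → 3, so m(5) = 3.
  α_2 = 3: Horner steps 3 → 0 → 1, so m(3) = 1.
  α_3 = 1: Horner steps 3 → 1 → 2, so m(1) = 2.
  α_4 = 4: Horner steps 3 → 3 → 6, so m(4) = 6.
  α_5 = 2: Horner steps 3 → 4 → 2, so m(2) = 2.
  α_6 = 6: Horner steps 3 → 2 → 6, so m(6) = 6.
Codeword c = [3, 1, 2, 6, 2, 6] ∈ F_7^6.


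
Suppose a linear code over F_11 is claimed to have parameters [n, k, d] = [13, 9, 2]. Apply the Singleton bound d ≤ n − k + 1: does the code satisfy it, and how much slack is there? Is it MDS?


Singleton RHS = n − k + 1 = 5, slack = 3, bound satisfied, not MDS.

Singleton bound: d ≤ n − k + 1.
Here n = 13, k = 9, so n − k + 1 = 5.
Given d = 2, check d ≤ 5: YES.
Slack = (n − k + 1) − d = 3.
The code is NOT MDS (slack = 3 > 0).
Description: the claimed parameters are [13, 9, 2]_11; such a code would be non-MDS.


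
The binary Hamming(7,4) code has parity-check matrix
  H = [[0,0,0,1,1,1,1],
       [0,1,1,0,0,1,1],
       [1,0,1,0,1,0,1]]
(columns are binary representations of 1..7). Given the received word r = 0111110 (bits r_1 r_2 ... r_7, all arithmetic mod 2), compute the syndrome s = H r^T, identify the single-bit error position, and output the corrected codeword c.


s = (1, 1, 0)^T, error position = 6, corrected codeword c = 0111100

Compute s = H r^T mod 2 one row at a time:
  s_1 = 1 + 1 + 1 + 0 = 3 ≡ 1 (mod 2).
  s_2 = 1 + 1 + 1 + 0 = 3 ≡ 1 (mod 2).
  s_3 = 0 + 1 + 1 + 0 = 2 ≡ 0 (mod 2).
s = (1, 1, 0)^T — this equals column 6 of H (binary 110), so error is at position 6.
Correct: flip bit 6 of r = 0111110 to get c = 0111100.


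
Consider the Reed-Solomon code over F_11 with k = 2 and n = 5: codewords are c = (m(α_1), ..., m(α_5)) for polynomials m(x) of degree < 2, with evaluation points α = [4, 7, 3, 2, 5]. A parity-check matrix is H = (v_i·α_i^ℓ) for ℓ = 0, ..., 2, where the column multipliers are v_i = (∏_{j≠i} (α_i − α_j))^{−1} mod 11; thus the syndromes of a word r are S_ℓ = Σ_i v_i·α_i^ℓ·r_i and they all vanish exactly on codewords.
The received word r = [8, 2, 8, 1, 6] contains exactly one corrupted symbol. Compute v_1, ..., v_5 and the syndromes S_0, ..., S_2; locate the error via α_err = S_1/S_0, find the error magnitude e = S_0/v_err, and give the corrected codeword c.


S = (3, 9, 5), error at position 3, error magnitude e = 9, c = [8, 2, 10, 1, 6].

Step 1: column multipliers v_i = (∏_{j≠i}(α_i − α_j))^{−1} mod 11.
  i = 1 (α = 4): (4−7)(4−3)(4−2)(4−5) = (−3)·1·2·(−1) = 6 ≡ 6, so v_1 = 6^{−1} = 2 (mod 11).
  i = 2 (α = 7): (7−4)(7−3)(7−2)(7−5) = 3·4·5·2 = 120 ≡ 10, so v_2 = 10^{−1} = 10 (mod 11).
  i = 3 (α = 3): (3−4)(3−7)(3−2)(3−5) = (−1)·(−4)·1·(−2) = −8 ≡ 3, so v_3 = 3^{−1} = 4 (mod 11).
  i = 4 (α = 2): (2−4)(2−7)(2−3)(2−5) = (−2)·(−5)·(−1)·(−3) = 30 ≡ 8, so v_4 = 8^{−1} = 7 (mod 11).
  i = 5 (α = 5): (5−4)(5−7)(5−3)(5−2) = 1·(−2)·2·3 = −12 ≡ 10, so v_5 = 10^{−1} = 10 (mod 11).
  v = [2, 10, 4, 7, 10].
Step 2: syndromes of r = [8, 2, 8, 1, 6] (all sums mod 11).
  S_0 = Σ v_i r_i = 2·8 + 10·2 + 4·8 + 7·1 + 10·6 = 135 ≡ 3.
  S_1 = Σ v_i α_i r_i = 2·4·8 + 10·7·2 + 4·3·8 + 7·2·1 + 10·5·6 = 614 ≡ 9.
  α_i^2 mod 11 = [5, 5, 9, 4, 3].
  S_2 = Σ v_i α_i^2 r_i = 2·5·8 + 10·5·2 + 4·9·8 + 7·4·1 + 10·3·6 = 676 ≡ 5.
  S = (3, 9, 5) ≠ 0, so r is not a codeword (an error is present).
Step 3: locate the error. For a single error e at position i, S_ℓ = v_i·e·α_i^ℓ, so α_err = S_1/S_0.
  S_0^{−1} = 3^{−1} = 4 (mod 11), so α_err = 9·4 = 36 ≡ 3 = α_3. Error position i = 3.
  Consistency check: S_2/S_1 = 5·5 = 25 ≡ 3 = α_err ✓ (single-error assumption holds).
Step 4: error magnitude e = S_0/v_3 = S_0·∏_{j≠3}(α_3 − α_j) = 3·3 = 9 ≡ 9 (mod 11).
Step 5: correct position 3: c_3 = r_3 − e = 8 − 9 ≡ 10 (mod 11). Hence c = [8, 2, 10, 1, 6].
  Check: interpolating c through the α_i gives m(x) = 5 + 9·x (degree < 2) with m(α_i) = c_i for every i, so c is indeed a codeword.


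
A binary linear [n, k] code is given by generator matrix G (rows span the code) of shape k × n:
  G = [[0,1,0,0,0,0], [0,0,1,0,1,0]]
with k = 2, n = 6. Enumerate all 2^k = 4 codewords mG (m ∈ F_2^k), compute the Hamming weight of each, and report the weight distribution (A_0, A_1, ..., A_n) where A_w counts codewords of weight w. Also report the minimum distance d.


Weight distribution: A_0 = 1, A_1 = 1, A_2 = 1, A_3 = 1. Minimum distance d = 1.

Enumerate all 2^2 = 4 messages m ∈ F_2^2.
For each, compute codeword c = mG in F_2^6, then tally its weight.
  m = 00 → c = 000000, weight = 0.
  m = 10 → c = 010000, weight = 1.
  m = 01 → c = 001010, weight = 2.
  m = 11 → c = 011010, weight = 3.
Tally weights:
  weight 0: 1 codewords.
  weight 1: 1 codewords.
  weight 2: 1 codewords.
  weight 3: 1 codewords.
Minimum distance d = smallest w > 0 with A_w > 0 = 1.
Sanity: Σ A_w = 4 = 2^2 = 4 ✓.


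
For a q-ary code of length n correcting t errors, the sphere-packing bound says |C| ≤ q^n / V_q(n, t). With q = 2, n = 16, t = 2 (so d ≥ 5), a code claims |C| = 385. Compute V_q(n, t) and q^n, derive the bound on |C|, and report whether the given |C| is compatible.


V_q(n, t) = 137, q^n = 65536, Hamming bound = 478, |C| = 385 ≤ bound (satisfied).

Step 1: Compute V_q(n, t) = Σ_{j=0}^2 C(n, j) (q−1)^j.
  j = 0: C(16,0)·(1)^0 = 1·1 = 1.
  j = 1: C(16,1)·(1)^1 = 16·1 = 16.
  j = 2: C(16,2)·(1)^2 = 120·1 = 120.
  V_q(n, t) = 1 + 16 + 120 = 137.
Step 2: q^n = 2^16 = 65536.
Step 3: Hamming bound ⌊q^n / V_q(n,t)⌋ = ⌊65536/137⌋ = 478.
Step 4: Compare |C| = 385 to 478: satisfied.
The claimed |C| lies below the Hamming bound.


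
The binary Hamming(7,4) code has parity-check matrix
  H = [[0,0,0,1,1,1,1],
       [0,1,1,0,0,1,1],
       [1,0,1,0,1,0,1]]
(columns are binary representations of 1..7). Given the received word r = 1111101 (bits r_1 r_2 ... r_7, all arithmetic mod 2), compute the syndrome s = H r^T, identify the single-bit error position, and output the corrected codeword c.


s = (1, 1, 0)^T, error position = 6, corrected codeword c = 1111111

Compute s = H r^T mod 2 one row at a time:
  s_1 = 1 + 1 + 0 + 1 = 3 ≡ 1 (mod 2).
  s_2 = 1 + 1 + 0 + 1 = 3 ≡ 1 (mod 2).
  s_3 = 1 + 1 + 1 + 1 = 4 ≡ 0 (mod 2).
s = (1, 1, 0)^T — this equals column 6 of H (binary 110), so error is at position 6.
Correct: flip bit 6 of r = 1111101 to get c = 1111111.


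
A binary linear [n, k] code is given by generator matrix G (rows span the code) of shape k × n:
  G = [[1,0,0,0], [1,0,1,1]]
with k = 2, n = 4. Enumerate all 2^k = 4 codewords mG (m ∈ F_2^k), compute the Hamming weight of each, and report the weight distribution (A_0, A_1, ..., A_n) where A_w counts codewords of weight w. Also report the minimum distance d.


Weight distribution: A_0 = 1, A_1 = 1, A_2 = 1, A_3 = 1. Minimum distance d = 1.

Enumerate all 2^2 = 4 messages m ∈ F_2^2.
For each, compute codeword c = mG in F_2^4, then tally its weight.
  m = 00 → c = 0000, weight = 0.
  m = 10 → c = 1000, weight = 1.
  m = 01 → c = 1011, weight = 3.
  m = 11 → c = 0011, weight = 2.
Tally weights:
  weight 0: 1 codewords.
  weight 1: 1 codewords.
  weight 2: 1 codewords.
  weight 3: 1 codewords.
Minimum distance d = smallest w > 0 with A_w > 0 = 1.
Sanity: Σ A_w = 4 = 2^2 = 4 ✓.


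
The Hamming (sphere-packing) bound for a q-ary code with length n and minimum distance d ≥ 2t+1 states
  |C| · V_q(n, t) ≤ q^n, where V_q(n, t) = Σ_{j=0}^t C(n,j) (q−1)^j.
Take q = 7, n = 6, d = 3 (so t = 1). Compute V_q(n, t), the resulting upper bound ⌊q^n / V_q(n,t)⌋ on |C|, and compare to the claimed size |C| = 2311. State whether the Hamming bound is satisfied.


V_q(n, t) = 37, q^n = 117649, Hamming bound = 3179, |C| = 2311 ≤ bound (satisfied).

Step 1: Compute V_q(n, t) = Σ_{j=0}^1 C(n, j) (q−1)^j.
  j = 0: C(6,0)·(6)^0 = 1·1 = 1.
  j = 1: C(6,1)·(6)^1 = 6·6 = 36.
  V_q(n, t) = 1 + 36 = 37.
Step 2: q^n = 7^6 = 117649.
Step 3: Hamming bound ⌊q^n / V_q(n,t)⌋ = ⌊117649/37⌋ = 3179.
Step 4: Compare |C| = 2311 to 3179: satisfied.
The claimed |C| lies below the Hamming bound.


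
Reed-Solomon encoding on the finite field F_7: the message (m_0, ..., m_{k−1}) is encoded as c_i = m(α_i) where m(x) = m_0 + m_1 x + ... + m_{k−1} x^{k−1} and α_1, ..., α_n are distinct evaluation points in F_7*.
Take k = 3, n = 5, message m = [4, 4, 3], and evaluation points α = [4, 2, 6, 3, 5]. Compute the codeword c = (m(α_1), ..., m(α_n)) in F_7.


c = [5, 3, 3, 1, 1]

Message polynomial: m(x) = 4 + 4·x + 3·x^2 (mod 7).
For each evaluation point α_i, compute m(α_i) mod 7:
  α_1 = 4: Horner steps 3 → 2 → 5, so m(4) = 5.
  α_2 = 2: Horner steps 3 → 3 → 3, so m(2) = 3.
  α_3 = 6: Horner steps 3 → 1 → 3, so m(6) = 3.
  α_4 = 3: Horner steps 3 → 6 → 1, so m(3) = 1.
  α_5 = 5: Horner steps 3 → 5 → 1, so m(5) = 1.
Codeword c = [5, 3, 3, 1, 1] ∈ F_7^5.


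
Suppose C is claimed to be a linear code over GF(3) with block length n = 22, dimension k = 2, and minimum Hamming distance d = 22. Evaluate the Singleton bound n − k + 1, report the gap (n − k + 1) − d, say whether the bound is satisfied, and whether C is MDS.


Singleton RHS = n − k + 1 = 21, slack = -1, bound violated (no such code; not MDS).

Singleton bound: d ≤ n − k + 1.
Here n = 22, k = 2, so n − k + 1 = 21.
Given d = 22, check d ≤ 21: NO.
Slack = (n − k + 1) − d = -1.
The slack is negative: d = 22 exceeds n − k + 1 = 21 by 1, so the Singleton bound is violated and no linear [22, 2, 22]_3 code can exist. In particular it is not MDS (MDS requires d = n − k + 1 exactly).
Description: the claimed parameters are [22, 2, 22]_3; such a code would be impossible (violates the Singleton bound).


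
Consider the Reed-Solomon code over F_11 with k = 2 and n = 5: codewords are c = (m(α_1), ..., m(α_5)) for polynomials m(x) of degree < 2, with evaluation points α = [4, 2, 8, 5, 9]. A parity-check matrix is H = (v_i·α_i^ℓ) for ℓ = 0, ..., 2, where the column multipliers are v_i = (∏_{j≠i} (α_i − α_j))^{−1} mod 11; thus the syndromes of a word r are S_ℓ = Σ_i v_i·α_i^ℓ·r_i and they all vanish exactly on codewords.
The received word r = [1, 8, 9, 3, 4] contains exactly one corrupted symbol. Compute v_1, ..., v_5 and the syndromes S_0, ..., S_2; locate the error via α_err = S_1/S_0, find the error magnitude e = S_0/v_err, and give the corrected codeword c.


S = (6, 10, 2), error at position 5, error magnitude e = 4, c = [1, 8, 9, 3, 0].

Step 1: column multipliers v_i = (∏_{j≠i}(α_i − α_j))^{−1} mod 11.
  i = 1 (α = 4): (4−2)(4−8)(4−5)(4−9) = 2·(−4)·(−1)·(−5) = −40 ≡ 4, so v_1 = 4^{−1} = 3 (mod 11).
  i = 2 (α = 2): (2−4)(2−8)(2−5)(2−9) = (−2)·(−6)·(−3)·(−7) = 252 ≡ 10, so v_2 = 10^{−1} = 10 (mod 11).
  i = 3 (α = 8): (8−4)(8−2)(8−5)(8−9) = 4·6·3·(−1) = −72 ≡ 5, so v_3 = 5^{−1} = 9 (mod 11).
  i = 4 (α = 5): (5−4)(5−2)(5−8)(5−9) = 1·3·(−3)·(−4) = 36 ≡ 3, so v_4 = 3^{−1} = 4 (mod 11).
  i = 5 (α = 9): (9−4)(9−2)(9−8)(9−5) = 5·7·1·4 = 140 ≡ 8, so v_5 = 8^{−1} = 7 (mod 11).
  v = [3, 10, 9, 4, 7].
Step 2: syndromes of r = [1, 8, 9, 3, 4] (all sums mod 11).
  S_0 = Σ v_i r_i = 3·1 + 10·8 + 9·9 + 4·3 + 7·4 = 204 ≡ 6.
  S_1 = Σ v_i α_i r_i = 3·4·1 + 10·2·8 + 9·8·9 + 4·5·3 + 7·9·4 = 1132 ≡ 10.
  α_i^2 mod 11 = [5, 4, 9, 3, 4].
  S_2 = Σ v_i α_i^2 r_i = 3·5·1 + 10·4·8 + 9·9·9 + 4·3·3 + 7·4·4 = 1212 ≡ 2.
  S = (6, 10, 2) ≠ 0, so r is not a codeword (an error is present).
Step 3: locate the error. For a single error e at position i, S_ℓ = v_i·e·α_i^ℓ, so α_err = S_1/S_0.
  S_0^{−1} = 6^{−1} = 2 (mod 11), so α_err = 10·2 = 20 ≡ 9 = α_5. Error position i = 5.
  Consistency check: S_2/S_1 = 2·10 = 20 ≡ 9 = α_err ✓ (single-error assumption holds).
Step 4: error magnitude e = S_0/v_5 = S_0·∏_{j≠5}(α_5 − α_j) = 6·8 = 48 ≡ 4 (mod 11).
Step 5: correct position 5: c_5 = r_5 − e = 4 − 4 ≡ 0 (mod 11). Hence c = [1, 8, 9, 3, 0].
  Check: interpolating c through the α_i gives m(x) = 4 + 2·x (degree < 2) with m(α_i) = c_i for every i, so c is indeed a codeword.
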